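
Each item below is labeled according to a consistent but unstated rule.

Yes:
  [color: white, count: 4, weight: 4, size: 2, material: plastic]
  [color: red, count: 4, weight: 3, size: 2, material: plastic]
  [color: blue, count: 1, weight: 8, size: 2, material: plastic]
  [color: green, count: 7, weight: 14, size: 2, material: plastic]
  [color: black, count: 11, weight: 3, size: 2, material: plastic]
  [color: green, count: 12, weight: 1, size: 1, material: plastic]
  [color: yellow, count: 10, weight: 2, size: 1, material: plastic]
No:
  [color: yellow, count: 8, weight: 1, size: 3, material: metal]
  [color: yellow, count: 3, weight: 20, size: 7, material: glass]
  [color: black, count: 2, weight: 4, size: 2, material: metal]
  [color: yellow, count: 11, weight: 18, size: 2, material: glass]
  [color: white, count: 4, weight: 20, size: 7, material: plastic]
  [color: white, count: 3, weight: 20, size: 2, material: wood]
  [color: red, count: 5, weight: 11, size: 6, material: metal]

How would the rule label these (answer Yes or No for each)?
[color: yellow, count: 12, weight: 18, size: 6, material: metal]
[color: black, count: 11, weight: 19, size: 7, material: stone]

One predicate separates the groups cleanly: material is plastic AND size ≤ 2.

No, No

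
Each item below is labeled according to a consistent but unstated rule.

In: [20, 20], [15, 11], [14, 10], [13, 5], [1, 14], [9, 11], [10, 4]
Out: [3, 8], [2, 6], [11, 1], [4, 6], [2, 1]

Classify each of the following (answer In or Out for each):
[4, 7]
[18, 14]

Out, In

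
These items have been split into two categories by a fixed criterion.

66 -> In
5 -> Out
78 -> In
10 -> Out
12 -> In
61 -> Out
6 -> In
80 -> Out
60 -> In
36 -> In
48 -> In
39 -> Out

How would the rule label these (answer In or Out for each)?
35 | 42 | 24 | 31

Out, In, In, Out

Comparing the two groups points to one rule — multiple of 6.
35 → 35 = 6·5 + 5 → Out. 42 → 42 = 6·7 → In. 24 → 24 = 6·4 → In. 31 → 31 = 6·5 + 1 → Out.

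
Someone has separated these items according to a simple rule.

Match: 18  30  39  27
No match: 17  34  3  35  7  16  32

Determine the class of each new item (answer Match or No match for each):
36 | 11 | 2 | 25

Rule: multiple of 3 AND at least 7. This holds for each 'Match' example and fails for each 'No match' one.
36: 36 = 3·12, 36 ≥ 7 — has this property, so Match. 11: 11 = 3·3 + 2, 11 ≥ 7 — does not fit, so No match. 2: 2 = 3·0 + 2, 2 < 7 — does not fit, so No match. 25: 25 = 3·8 + 1, 25 ≥ 7 — does not fit, so No match.

Match, No match, No match, No match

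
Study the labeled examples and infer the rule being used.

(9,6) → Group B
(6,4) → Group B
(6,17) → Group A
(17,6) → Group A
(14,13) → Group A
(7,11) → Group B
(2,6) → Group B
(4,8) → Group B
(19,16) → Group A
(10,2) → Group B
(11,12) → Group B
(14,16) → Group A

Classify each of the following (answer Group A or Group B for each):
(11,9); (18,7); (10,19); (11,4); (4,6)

All 'Group A' examples share one property — max ≥ 13 — and every 'Group B' example lacks it.
(11,9) — max 11, hence Group B. (18,7) — max 18, hence Group A. (10,19) — max 19, hence Group A. (11,4) — max 11, hence Group B. (4,6) — max 6, hence Group B.

Group B, Group A, Group A, Group B, Group B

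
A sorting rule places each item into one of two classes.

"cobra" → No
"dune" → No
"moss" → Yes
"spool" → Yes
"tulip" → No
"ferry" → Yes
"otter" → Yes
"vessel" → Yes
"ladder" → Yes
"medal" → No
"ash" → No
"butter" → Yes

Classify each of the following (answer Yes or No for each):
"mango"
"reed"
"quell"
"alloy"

No, Yes, Yes, Yes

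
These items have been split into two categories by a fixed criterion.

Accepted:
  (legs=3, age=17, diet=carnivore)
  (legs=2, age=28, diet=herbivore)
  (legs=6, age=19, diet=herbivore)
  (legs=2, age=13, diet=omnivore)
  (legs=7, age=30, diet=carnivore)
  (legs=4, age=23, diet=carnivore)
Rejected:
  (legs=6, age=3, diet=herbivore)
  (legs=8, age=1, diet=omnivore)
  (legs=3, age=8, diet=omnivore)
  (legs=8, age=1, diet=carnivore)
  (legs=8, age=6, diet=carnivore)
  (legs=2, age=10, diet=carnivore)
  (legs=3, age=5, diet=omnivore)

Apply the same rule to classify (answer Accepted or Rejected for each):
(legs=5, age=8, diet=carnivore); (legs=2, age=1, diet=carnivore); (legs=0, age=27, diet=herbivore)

Rejected, Rejected, Accepted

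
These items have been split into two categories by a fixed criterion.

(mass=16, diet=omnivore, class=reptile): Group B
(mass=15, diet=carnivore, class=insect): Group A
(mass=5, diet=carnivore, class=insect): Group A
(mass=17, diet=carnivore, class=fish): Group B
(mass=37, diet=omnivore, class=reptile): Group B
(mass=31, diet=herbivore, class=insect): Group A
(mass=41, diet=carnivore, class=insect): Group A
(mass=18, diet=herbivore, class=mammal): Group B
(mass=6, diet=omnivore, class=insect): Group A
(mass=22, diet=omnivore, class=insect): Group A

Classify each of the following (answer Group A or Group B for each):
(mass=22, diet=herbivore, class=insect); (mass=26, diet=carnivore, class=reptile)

Group A, Group B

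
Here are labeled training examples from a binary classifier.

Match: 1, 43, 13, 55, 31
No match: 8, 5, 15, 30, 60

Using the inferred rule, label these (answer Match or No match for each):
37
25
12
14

Match, Match, No match, No match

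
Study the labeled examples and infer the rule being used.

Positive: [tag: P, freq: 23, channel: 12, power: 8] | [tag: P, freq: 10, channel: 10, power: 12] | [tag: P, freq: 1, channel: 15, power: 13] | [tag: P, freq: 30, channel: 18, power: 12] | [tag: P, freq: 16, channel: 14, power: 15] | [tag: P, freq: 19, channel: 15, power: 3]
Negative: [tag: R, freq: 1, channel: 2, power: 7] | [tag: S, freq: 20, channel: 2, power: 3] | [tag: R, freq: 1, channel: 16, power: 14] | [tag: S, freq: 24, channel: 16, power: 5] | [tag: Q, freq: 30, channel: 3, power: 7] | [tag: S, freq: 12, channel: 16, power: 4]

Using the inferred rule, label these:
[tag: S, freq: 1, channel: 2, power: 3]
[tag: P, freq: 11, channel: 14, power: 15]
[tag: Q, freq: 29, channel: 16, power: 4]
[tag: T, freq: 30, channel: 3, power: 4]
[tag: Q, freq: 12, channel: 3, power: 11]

Negative, Positive, Negative, Negative, Negative

'Positive' ⟺ tag is P.
Negative: [tag: S, freq: 1, channel: 2, power: 3], since tag is S. Positive: [tag: P, freq: 11, channel: 14, power: 15], since tag is P. Negative: [tag: Q, freq: 29, channel: 16, power: 4], since tag is Q. Negative: [tag: T, freq: 30, channel: 3, power: 4], since tag is T. Negative: [tag: Q, freq: 12, channel: 3, power: 11], since tag is Q.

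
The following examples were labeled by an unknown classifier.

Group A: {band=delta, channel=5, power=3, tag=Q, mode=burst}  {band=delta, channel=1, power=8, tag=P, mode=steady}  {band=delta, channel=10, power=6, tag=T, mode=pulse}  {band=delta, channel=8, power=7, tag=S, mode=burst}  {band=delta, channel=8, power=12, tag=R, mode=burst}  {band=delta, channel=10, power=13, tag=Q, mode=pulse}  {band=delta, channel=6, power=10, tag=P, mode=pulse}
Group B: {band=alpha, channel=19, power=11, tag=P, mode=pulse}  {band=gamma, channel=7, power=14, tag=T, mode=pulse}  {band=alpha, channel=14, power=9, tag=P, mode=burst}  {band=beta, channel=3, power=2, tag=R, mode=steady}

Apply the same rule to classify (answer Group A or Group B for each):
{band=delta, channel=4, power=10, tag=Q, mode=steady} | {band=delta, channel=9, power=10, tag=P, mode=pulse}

Group A, Group A

The distinguishing property — band is delta — holds for all the 'Group A' cases and none of the 'Group B' cases.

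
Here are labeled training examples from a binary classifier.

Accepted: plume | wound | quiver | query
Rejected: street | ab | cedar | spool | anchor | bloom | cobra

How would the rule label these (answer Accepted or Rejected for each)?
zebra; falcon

The rule appears to be: contains 'u'.

Rejected, Rejected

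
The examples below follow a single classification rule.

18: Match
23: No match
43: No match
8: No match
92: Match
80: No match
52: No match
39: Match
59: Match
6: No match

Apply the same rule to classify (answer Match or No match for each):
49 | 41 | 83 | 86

All 'Match' examples share one property — digit sum ≥ 9 — and every 'No match' example lacks it.

Match, No match, Match, Match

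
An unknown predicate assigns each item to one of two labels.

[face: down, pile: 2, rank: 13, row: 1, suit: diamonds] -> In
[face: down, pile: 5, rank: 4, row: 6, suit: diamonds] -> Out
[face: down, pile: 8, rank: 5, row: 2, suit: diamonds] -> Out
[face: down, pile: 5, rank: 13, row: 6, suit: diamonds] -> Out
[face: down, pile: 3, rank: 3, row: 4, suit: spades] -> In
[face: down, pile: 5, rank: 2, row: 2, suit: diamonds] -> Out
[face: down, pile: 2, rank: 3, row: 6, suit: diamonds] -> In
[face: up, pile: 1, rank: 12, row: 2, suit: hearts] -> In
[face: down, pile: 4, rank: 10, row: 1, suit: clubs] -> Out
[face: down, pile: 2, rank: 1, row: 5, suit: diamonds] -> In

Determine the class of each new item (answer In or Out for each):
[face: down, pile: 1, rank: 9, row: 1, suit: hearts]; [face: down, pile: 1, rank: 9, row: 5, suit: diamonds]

The simplest hypothesis consistent with all the labels is: pile ≤ 3.

In, In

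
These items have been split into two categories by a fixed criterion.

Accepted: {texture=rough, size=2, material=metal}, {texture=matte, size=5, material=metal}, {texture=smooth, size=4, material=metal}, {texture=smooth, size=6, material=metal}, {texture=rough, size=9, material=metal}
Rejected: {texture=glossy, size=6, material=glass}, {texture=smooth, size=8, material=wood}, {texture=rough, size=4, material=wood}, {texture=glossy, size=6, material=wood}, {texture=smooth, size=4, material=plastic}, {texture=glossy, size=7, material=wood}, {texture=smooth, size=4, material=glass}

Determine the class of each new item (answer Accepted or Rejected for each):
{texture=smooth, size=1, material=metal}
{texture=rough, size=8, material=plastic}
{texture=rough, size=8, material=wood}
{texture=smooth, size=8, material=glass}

Rule: material is metal. This holds for each 'Accepted' example and fails for each 'Rejected' one.
{texture=smooth, size=1, material=metal}: Accepted (material is metal).
{texture=rough, size=8, material=plastic}: Rejected (material is plastic).
{texture=rough, size=8, material=wood}: Rejected (material is wood).
{texture=smooth, size=8, material=glass}: Rejected (material is glass).

Accepted, Rejected, Rejected, Rejected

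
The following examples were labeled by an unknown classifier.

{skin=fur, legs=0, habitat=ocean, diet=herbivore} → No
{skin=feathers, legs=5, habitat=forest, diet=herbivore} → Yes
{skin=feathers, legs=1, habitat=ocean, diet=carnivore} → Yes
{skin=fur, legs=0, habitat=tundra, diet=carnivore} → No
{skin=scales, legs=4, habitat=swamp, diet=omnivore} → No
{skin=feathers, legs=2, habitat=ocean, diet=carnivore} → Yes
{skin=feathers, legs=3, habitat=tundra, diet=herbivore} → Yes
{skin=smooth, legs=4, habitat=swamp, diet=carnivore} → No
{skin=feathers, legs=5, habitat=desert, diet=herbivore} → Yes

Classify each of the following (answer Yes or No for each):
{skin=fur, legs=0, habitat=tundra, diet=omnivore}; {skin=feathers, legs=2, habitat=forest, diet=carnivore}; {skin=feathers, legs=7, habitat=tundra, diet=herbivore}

No, Yes, Yes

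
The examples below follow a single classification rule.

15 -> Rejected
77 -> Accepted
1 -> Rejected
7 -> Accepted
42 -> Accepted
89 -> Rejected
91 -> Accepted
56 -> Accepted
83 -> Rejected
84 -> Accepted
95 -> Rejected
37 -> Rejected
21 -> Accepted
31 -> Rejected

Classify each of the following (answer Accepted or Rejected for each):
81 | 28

Rejected, Accepted

The distinguishing property — multiple of 7 — holds for all the 'Accepted' cases and none of the 'Rejected' cases.
81 → 81 = 7·11 + 4 → Rejected. 28 → 28 = 7·4 → Accepted.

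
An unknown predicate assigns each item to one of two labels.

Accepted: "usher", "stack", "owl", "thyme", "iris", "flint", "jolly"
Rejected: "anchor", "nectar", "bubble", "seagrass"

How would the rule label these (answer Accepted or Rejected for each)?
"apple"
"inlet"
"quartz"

Accepted, Accepted, Rejected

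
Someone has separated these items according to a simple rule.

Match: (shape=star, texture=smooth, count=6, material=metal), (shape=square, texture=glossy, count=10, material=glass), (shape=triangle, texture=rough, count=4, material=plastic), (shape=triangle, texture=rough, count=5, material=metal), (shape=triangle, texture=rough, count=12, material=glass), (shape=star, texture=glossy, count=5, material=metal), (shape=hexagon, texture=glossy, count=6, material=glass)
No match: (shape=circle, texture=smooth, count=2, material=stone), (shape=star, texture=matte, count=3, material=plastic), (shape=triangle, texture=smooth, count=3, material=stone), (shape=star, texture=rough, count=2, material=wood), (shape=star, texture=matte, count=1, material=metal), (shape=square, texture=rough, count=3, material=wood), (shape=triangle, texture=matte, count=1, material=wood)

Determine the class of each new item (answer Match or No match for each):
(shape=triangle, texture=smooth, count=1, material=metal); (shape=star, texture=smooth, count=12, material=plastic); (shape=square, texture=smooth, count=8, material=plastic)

'Match' ⟺ count ≥ 4.
(shape=triangle, texture=smooth, count=1, material=metal): count = 1, does not fit → No match. (shape=star, texture=smooth, count=12, material=plastic): count = 12, matches → Match. (shape=square, texture=smooth, count=8, material=plastic): count = 8, matches → Match.

No match, Match, Match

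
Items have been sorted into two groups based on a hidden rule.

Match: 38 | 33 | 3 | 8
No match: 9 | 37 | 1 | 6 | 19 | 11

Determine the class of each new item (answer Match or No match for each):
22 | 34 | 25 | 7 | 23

The common property of the 'Match' items is: ≡ 3 (mod 5). No 'No match' item has it.
22 → 22 mod 5 = 2 → No match.
34 → 34 mod 5 = 4 → No match.
25 → 25 mod 5 = 0 → No match.
7 → 7 mod 5 = 2 → No match.
23 → 23 mod 5 = 3 → Match.

No match, No match, No match, No match, Match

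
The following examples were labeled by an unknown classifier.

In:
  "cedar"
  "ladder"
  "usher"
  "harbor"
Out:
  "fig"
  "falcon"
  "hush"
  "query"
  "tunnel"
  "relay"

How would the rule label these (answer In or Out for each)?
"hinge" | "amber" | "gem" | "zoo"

Out, In, Out, Out

A rule that fits every label: ends with 'r' — true of each 'In' example, false of each 'Out' one.
"hinge": ends with 'e', fails this test → Out. "amber": ends with 'r', satisfies this → In. "gem": ends with 'm', fails this test → Out. "zoo": ends with 'o', fails this test → Out.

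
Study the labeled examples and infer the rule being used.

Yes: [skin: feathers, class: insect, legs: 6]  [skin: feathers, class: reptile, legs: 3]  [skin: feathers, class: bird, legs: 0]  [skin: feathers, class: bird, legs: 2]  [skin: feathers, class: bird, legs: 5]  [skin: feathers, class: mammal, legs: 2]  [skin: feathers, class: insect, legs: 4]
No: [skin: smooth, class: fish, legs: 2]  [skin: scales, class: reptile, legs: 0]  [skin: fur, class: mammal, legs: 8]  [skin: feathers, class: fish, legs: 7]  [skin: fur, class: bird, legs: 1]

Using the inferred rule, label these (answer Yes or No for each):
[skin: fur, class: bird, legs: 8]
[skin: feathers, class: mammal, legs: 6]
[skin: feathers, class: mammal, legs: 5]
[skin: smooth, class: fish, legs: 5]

A rule that fits every label: skin is feathers AND legs ≤ 6 — true of each 'Yes' example, false of each 'No' one.

No, Yes, Yes, No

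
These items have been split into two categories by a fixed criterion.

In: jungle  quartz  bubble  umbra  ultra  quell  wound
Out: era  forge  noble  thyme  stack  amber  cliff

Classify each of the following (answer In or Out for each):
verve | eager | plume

Out, Out, In

The common property of the 'In' items is: contains 'u'. No 'Out' item has it.
verve → no 'u' → Out.
eager → no 'u' → Out.
plume → has 'u' → In.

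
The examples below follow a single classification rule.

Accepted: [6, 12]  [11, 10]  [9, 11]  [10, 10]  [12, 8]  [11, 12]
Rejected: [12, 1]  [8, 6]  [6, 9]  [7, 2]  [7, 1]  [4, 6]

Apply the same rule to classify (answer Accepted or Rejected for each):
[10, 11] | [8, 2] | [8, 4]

'Accepted' ⟺ sum ≥ 18.

Accepted, Rejected, Rejected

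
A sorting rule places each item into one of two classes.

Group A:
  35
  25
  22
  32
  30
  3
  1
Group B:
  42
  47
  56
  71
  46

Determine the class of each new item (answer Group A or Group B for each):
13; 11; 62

One predicate separates the groups cleanly: at most 35.
13: 13 ≤ 35 — meets the rule, so Group A.
11: 11 ≤ 35 — meets the rule, so Group A.
62: 62 > 35 — fails the rule, so Group B.

Group A, Group A, Group B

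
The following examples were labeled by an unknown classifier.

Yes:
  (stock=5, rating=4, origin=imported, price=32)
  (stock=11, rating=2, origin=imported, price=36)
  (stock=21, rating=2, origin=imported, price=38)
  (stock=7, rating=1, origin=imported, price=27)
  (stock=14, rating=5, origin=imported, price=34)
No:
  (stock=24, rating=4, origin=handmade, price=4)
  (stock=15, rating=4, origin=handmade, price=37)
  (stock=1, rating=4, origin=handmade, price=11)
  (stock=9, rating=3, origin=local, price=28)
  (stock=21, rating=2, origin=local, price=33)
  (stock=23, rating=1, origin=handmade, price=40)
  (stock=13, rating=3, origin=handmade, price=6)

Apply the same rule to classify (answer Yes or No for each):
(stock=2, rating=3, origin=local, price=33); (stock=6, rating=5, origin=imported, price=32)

No, Yes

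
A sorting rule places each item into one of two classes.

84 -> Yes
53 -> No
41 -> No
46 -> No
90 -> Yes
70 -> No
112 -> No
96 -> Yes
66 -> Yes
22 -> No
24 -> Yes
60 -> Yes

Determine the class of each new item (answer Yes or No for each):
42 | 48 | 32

The simplest hypothesis consistent with all the labels is: multiple of 3.
42: Yes (42 = 3·14).
48: Yes (48 = 3·16).
32: No (32 = 3·10 + 2).

Yes, Yes, No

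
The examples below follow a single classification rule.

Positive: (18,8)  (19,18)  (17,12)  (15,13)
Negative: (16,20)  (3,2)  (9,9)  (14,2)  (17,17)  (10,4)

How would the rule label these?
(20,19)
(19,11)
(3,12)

The pattern is that an item is 'Positive' exactly when: first > second AND sum ≥ 18.
(20,19): 20 > 19, 20+19 = 39, matches → Positive. (19,11): 19 > 11, 19+11 = 30, matches → Positive. (3,12): 3 < 12, 3+12 = 15, does not pass → Negative.

Positive, Positive, Negative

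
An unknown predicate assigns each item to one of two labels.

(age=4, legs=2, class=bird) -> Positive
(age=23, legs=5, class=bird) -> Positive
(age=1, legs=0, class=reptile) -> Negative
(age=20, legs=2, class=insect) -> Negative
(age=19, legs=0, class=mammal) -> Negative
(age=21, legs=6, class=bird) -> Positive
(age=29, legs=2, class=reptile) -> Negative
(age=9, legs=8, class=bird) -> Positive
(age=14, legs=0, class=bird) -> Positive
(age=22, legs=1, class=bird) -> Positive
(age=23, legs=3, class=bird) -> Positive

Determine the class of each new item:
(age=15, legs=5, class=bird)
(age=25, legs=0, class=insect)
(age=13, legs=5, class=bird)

Positive, Negative, Positive

Comparing the two groups points to one rule — class is bird.
(age=15, legs=5, class=bird): class is bird, checks out → Positive. (age=25, legs=0, class=insect): class is insect, fails the rule → Negative. (age=13, legs=5, class=bird): class is bird, checks out → Positive.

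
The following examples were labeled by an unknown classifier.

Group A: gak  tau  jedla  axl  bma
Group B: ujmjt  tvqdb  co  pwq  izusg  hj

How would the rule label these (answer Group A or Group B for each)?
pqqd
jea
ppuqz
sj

Group B, Group A, Group B, Group B

The pattern is that an item is 'Group A' exactly when: contains 'a'.
pqqd: Group B (no 'a'). jea: Group A (has 'a'). ppuqz: Group B (no 'a'). sj: Group B (no 'a').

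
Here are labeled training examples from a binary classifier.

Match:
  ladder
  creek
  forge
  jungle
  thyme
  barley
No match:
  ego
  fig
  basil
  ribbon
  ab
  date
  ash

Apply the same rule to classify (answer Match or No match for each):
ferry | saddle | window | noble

Match, Match, No match, Match

One predicate separates the groups cleanly: length ≥ 5 AND contains 'e'.
ferry — length 5, has 'e', hence Match. saddle — length 6, has 'e', hence Match. window — length 6, no 'e', hence No match. noble — length 5, has 'e', hence Match.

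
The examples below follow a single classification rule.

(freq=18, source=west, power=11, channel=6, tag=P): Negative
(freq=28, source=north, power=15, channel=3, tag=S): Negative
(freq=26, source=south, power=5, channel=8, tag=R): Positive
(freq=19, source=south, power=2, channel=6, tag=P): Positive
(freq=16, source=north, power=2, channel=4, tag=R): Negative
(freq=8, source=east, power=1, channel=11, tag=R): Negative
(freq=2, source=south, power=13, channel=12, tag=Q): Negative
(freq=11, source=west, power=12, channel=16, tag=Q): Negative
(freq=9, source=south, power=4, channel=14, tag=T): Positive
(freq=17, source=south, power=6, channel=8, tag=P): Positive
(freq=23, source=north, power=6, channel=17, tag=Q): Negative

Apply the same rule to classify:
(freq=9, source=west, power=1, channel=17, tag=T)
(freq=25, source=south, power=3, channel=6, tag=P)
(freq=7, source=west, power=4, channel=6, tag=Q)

The simplest hypothesis consistent with all the labels is: source is south AND freq ≥ 8.
(freq=9, source=west, power=1, channel=17, tag=T) — source is west, freq = 9, hence Negative. (freq=25, source=south, power=3, channel=6, tag=P) — source is south, freq = 25, hence Positive. (freq=7, source=west, power=4, channel=6, tag=Q) — source is west, freq = 7, hence Negative.

Negative, Positive, Negative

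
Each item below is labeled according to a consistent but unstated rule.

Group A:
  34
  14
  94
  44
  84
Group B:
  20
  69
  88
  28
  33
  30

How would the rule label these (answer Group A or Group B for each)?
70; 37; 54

The common property of the 'Group A' items is: ends in digit 4. No 'Group B' item has it.
70 → last digit 0 → Group B. 37 → last digit 7 → Group B. 54 → last digit 4 → Group A.

Group B, Group B, Group A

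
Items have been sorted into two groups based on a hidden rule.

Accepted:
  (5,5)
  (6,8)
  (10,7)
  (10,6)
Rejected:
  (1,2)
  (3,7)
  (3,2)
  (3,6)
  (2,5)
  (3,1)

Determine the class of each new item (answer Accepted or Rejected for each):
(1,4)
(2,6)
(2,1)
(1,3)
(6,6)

One predicate separates the groups cleanly: first ≥ 5.
(1,4): first 1, fails this test → Rejected. (2,6): first 2, fails this test → Rejected. (2,1): first 2, fails this test → Rejected. (1,3): first 1, fails this test → Rejected. (6,6): first 6, qualifies → Accepted.

Rejected, Rejected, Rejected, Rejected, Accepted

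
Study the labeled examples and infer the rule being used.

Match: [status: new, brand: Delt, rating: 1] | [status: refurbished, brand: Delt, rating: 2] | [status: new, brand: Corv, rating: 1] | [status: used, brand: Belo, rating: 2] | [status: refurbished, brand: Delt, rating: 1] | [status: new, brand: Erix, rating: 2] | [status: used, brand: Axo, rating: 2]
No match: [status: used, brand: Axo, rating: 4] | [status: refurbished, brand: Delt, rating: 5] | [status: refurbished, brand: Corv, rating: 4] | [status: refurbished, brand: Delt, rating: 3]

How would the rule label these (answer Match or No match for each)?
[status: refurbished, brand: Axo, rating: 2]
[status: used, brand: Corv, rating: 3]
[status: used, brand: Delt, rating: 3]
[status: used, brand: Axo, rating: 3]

Every 'Match' example satisfies: rating ≤ 2. None of the 'No match' examples do.
[status: refurbished, brand: Axo, rating: 2]: rating = 2, matches → Match.
[status: used, brand: Corv, rating: 3]: rating = 3, fails the rule → No match.
[status: used, brand: Delt, rating: 3]: rating = 3, fails the rule → No match.
[status: used, brand: Axo, rating: 3]: rating = 3, fails the rule → No match.

Match, No match, No match, No match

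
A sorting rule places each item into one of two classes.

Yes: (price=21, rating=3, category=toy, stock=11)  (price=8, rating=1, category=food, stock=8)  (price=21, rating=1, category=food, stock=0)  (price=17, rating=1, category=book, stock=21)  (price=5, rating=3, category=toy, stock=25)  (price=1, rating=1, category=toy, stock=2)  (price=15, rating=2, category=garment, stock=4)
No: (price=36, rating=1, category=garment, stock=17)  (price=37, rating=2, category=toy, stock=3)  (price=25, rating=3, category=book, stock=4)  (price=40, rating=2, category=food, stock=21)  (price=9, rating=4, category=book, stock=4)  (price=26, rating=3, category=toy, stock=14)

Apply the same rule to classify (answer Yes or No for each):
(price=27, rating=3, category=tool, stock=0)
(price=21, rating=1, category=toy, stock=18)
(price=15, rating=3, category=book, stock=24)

All 'Yes' examples share one property — rating ≤ 3 AND price ≤ 21 — and every 'No' example lacks it.
(price=27, rating=3, category=tool, stock=0): No (rating = 3, price = 27). (price=21, rating=1, category=toy, stock=18): Yes (rating = 1, price = 21). (price=15, rating=3, category=book, stock=24): Yes (rating = 3, price = 15).

No, Yes, Yes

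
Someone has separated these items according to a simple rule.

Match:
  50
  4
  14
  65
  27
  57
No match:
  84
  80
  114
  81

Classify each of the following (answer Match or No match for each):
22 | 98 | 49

One predicate separates the groups cleanly: at most 65.

Match, No match, Match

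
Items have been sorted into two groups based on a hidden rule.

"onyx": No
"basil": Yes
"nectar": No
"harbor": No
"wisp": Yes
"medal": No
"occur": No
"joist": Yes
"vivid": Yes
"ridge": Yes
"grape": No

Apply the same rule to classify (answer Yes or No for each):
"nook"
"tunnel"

No, No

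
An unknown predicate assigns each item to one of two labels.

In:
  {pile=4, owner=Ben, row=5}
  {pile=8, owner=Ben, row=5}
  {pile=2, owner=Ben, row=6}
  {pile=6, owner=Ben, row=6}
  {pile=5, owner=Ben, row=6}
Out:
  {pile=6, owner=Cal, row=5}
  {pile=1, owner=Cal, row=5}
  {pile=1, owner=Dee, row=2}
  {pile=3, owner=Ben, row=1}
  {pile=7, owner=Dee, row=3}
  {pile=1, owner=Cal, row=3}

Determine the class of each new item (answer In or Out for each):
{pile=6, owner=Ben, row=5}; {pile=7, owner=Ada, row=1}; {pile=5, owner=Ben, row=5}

In, Out, In

Rule: owner is Ben AND row ≥ 2. This holds for each 'In' example and fails for each 'Out' one.
In: {pile=6, owner=Ben, row=5}, since owner is Ben, row = 5. Out: {pile=7, owner=Ada, row=1}, since owner is Ada, row = 1. In: {pile=5, owner=Ben, row=5}, since owner is Ben, row = 5.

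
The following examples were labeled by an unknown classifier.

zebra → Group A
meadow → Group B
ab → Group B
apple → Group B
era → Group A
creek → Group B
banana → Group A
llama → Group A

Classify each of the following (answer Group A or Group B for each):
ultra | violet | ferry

Group A, Group B, Group B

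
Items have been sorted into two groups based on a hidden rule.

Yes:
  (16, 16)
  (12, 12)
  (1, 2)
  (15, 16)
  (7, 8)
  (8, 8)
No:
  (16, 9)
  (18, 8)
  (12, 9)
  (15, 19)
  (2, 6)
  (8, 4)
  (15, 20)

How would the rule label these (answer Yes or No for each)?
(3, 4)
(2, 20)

The pattern is that an item is 'Yes' exactly when: |first − second| ≤ 1.
(3, 4): |3−4| = 1 — matches, so Yes.
(2, 20): |2−20| = 18 — lacks this property, so No.

Yes, No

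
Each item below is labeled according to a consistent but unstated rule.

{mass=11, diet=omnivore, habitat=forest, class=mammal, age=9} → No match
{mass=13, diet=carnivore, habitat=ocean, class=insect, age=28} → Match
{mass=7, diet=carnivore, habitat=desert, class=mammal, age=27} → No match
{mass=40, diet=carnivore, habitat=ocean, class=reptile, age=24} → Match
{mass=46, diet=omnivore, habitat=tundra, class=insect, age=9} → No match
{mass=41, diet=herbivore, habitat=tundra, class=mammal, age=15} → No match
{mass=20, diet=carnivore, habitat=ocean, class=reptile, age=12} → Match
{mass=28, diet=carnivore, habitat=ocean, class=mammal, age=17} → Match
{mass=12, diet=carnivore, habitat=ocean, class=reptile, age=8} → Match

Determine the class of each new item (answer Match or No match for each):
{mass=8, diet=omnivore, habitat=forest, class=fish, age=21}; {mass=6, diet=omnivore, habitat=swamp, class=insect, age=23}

No match, No match

The rule appears to be: habitat is ocean.
{mass=8, diet=omnivore, habitat=forest, class=fish, age=21}: habitat is forest, doesn't qualify → No match.
{mass=6, diet=omnivore, habitat=swamp, class=insect, age=23}: habitat is swamp, doesn't qualify → No match.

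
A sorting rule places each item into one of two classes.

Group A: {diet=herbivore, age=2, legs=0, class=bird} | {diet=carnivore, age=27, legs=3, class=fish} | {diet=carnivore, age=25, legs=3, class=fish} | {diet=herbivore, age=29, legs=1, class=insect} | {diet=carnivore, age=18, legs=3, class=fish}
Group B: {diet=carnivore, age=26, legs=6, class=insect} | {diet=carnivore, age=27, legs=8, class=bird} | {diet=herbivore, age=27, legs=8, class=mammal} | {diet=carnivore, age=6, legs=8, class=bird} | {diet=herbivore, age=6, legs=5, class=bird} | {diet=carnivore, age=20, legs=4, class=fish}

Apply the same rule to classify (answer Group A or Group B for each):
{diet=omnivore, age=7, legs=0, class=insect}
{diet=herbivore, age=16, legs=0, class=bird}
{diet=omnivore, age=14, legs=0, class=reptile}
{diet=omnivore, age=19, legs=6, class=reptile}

Every 'Group A' example satisfies: legs ≤ 3. None of the 'Group B' examples do.
{diet=omnivore, age=7, legs=0, class=insect}: Group A (legs = 0).
{diet=herbivore, age=16, legs=0, class=bird}: Group A (legs = 0).
{diet=omnivore, age=14, legs=0, class=reptile}: Group A (legs = 0).
{diet=omnivore, age=19, legs=6, class=reptile}: Group B (legs = 6).

Group A, Group A, Group A, Group B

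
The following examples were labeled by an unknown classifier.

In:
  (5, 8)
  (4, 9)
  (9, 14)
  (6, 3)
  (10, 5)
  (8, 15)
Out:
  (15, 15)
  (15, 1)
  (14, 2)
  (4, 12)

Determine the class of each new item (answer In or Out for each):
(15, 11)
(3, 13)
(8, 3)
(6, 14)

Out, Out, In, Out

The distinguishing property — sum is odd — holds for all the 'In' cases and none of the 'Out' cases.
(15, 11) → 15+11 = 26 → Out.
(3, 13) → 3+13 = 16 → Out.
(8, 3) → 8+3 = 11 → In.
(6, 14) → 6+14 = 20 → Out.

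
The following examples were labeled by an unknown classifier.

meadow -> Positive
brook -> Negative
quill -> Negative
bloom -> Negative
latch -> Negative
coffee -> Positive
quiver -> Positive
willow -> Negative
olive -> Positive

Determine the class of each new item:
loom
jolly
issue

'Positive' ⟺ contains 'e'.
loom: no 'e', does not fit → Negative. jolly: no 'e', does not fit → Negative. issue: has 'e', satisfies this → Positive.

Negative, Negative, Positive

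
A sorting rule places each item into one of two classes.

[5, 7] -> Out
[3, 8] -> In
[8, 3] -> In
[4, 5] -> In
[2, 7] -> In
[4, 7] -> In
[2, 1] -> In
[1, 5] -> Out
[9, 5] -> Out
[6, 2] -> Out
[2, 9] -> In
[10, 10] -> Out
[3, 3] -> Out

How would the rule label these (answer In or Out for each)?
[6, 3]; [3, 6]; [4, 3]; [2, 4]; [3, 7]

In, In, In, Out, Out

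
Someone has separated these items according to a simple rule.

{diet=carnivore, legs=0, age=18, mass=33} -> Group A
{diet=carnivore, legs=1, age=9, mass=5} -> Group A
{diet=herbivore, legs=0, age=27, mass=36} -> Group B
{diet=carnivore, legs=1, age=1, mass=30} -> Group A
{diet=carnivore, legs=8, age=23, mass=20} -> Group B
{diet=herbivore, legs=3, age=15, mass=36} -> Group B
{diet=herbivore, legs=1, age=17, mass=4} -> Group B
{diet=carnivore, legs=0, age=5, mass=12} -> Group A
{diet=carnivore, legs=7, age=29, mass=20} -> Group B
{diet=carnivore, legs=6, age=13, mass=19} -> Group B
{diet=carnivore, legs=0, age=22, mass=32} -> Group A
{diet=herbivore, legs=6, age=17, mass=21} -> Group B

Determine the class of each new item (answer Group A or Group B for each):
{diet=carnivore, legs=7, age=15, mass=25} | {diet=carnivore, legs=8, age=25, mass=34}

'Group A' ⟺ diet is carnivore AND legs ≤ 1.

Group B, Group B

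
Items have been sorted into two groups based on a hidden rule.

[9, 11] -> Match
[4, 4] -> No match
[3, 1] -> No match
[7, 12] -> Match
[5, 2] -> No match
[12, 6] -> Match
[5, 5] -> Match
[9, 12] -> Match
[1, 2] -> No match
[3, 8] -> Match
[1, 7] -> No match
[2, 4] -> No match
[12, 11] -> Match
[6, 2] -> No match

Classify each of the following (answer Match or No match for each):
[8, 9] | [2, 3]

Match, No match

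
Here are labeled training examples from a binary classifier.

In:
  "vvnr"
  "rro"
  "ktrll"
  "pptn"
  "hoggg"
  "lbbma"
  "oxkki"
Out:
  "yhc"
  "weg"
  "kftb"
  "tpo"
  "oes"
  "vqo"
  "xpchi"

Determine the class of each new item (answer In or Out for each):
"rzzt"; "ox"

In, Out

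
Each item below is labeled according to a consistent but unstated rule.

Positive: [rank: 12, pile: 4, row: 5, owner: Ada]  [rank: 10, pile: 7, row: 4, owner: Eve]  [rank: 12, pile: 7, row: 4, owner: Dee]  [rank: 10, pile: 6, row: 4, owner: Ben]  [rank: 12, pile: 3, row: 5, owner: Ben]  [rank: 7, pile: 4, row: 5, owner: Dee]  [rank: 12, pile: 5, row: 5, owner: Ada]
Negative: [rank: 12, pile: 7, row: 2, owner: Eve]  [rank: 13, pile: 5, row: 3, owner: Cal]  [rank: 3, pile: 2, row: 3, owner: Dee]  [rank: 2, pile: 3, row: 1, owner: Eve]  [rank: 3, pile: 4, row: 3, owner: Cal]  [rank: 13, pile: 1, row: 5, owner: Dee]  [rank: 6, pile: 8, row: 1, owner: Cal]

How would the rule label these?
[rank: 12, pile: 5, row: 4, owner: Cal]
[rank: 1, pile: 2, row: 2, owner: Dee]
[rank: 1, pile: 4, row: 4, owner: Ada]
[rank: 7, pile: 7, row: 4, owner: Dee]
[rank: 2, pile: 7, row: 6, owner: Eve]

Positive, Negative, Positive, Positive, Positive

All 'Positive' examples share one property — pile ≥ 2 AND row ≥ 4 — and every 'Negative' example lacks it.
[rank: 12, pile: 5, row: 4, owner: Cal]: pile = 5, row = 4, fits → Positive.
[rank: 1, pile: 2, row: 2, owner: Dee]: pile = 2, row = 2, doesn't match → Negative.
[rank: 1, pile: 4, row: 4, owner: Ada]: pile = 4, row = 4, fits → Positive.
[rank: 7, pile: 7, row: 4, owner: Dee]: pile = 7, row = 4, fits → Positive.
[rank: 2, pile: 7, row: 6, owner: Eve]: pile = 7, row = 6, fits → Positive.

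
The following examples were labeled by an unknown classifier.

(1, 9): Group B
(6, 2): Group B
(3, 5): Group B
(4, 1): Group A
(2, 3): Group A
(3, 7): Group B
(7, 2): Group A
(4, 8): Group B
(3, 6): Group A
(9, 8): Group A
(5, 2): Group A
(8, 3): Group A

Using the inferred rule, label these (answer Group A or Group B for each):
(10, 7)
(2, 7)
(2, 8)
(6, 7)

Group A, Group A, Group B, Group A

Rule: sum is odd. This holds for each 'Group A' example and fails for each 'Group B' one.
(10, 7): Group A (10+7 = 17). (2, 7): Group A (2+7 = 9). (2, 8): Group B (2+8 = 10). (6, 7): Group A (6+7 = 13).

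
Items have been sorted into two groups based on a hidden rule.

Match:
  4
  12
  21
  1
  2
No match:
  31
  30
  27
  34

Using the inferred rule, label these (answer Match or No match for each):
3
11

All 'Match' examples share one property — at most 21 — and every 'No match' example lacks it.
3: 3 ≤ 21 — qualifies, so Match. 11: 11 ≤ 21 — qualifies, so Match.

Match, Match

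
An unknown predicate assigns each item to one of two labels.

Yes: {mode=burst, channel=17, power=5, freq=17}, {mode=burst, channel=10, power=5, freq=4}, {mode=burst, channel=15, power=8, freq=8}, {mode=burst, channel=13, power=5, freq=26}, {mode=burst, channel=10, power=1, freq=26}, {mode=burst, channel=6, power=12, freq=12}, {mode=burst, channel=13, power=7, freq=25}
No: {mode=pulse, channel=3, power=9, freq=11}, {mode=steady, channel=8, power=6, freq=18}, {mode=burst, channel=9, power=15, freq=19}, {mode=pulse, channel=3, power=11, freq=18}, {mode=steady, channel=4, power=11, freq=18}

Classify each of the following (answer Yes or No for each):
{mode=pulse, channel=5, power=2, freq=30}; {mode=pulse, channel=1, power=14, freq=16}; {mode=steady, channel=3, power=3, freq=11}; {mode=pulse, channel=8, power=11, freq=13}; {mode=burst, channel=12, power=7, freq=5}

'Yes' ⟺ mode is burst AND power ≤ 12.
{mode=pulse, channel=5, power=2, freq=30} — mode is pulse, power = 2, hence No. {mode=pulse, channel=1, power=14, freq=16} — mode is pulse, power = 14, hence No. {mode=steady, channel=3, power=3, freq=11} — mode is steady, power = 3, hence No. {mode=pulse, channel=8, power=11, freq=13} — mode is pulse, power = 11, hence No. {mode=burst, channel=12, power=7, freq=5} — mode is burst, power = 7, hence Yes.

No, No, No, No, Yes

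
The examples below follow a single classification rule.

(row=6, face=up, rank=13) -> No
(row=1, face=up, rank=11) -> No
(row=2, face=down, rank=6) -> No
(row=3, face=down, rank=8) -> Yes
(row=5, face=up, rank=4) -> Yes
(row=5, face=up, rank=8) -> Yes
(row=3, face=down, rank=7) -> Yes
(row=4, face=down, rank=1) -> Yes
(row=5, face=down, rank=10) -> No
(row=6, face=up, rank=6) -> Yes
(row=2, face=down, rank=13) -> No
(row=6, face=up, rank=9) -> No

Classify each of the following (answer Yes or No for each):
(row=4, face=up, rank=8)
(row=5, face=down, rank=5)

The distinguishing property — row ≥ 3 AND rank ≤ 8 — holds for all the 'Yes' cases and none of the 'No' cases.

Yes, Yes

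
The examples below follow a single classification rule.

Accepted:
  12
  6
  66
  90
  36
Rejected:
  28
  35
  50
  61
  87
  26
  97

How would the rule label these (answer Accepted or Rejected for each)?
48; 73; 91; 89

Accepted, Rejected, Rejected, Rejected

Rule: multiple of 6. This holds for each 'Accepted' example and fails for each 'Rejected' one.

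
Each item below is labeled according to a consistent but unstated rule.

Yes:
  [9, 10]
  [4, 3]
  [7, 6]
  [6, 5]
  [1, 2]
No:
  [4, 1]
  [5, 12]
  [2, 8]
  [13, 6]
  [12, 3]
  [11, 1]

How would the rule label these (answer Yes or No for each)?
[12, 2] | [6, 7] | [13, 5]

Rule: |first − second| ≤ 1. This holds for each 'Yes' example and fails for each 'No' one.
[12, 2]: No (|12−2| = 10).
[6, 7]: Yes (|6−7| = 1).
[13, 5]: No (|13−5| = 8).

No, Yes, No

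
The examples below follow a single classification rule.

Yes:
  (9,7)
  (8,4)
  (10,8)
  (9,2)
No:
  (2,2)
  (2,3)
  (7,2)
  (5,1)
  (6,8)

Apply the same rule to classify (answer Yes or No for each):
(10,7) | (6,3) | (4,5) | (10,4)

Yes, No, No, Yes

All 'Yes' examples share one property — first ≥ 8 — and every 'No' example lacks it.
(10,7) — first 10, hence Yes.
(6,3) — first 6, hence No.
(4,5) — first 4, hence No.
(10,4) — first 10, hence Yes.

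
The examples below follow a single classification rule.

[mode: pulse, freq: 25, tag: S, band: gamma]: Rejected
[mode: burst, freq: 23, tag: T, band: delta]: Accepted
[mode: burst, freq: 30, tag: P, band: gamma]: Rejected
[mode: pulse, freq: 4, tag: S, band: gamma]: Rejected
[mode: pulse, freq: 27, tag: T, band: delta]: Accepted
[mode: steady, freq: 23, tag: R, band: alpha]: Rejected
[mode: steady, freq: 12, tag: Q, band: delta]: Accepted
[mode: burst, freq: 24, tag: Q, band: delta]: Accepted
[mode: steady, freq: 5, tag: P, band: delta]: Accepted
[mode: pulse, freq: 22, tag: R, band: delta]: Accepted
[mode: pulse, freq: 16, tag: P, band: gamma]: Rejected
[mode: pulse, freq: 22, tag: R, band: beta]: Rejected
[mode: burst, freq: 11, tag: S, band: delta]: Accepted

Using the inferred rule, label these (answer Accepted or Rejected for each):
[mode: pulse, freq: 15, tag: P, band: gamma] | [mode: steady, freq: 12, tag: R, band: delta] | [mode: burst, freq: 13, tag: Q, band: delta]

Rejected, Accepted, Accepted

'Accepted' ⟺ band is delta.
[mode: pulse, freq: 15, tag: P, band: gamma]: band is gamma — does not pass, so Rejected.
[mode: steady, freq: 12, tag: R, band: delta]: band is delta — meets the rule, so Accepted.
[mode: burst, freq: 13, tag: Q, band: delta]: band is delta — meets the rule, so Accepted.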